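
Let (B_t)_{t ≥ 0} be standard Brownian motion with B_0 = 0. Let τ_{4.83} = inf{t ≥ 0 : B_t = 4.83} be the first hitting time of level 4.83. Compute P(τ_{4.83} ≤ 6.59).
P(τ_{4.83} ≤ 6.59) = 2(1 − Φ(4.83/√6.59)) = 2(1 − Φ(1.8815)) ≈ 0.0599

By the reflection principle for standard BM, P(τ_b ≤ t) = 2 · P(B_t ≥ b). Since B_t ~ N(0, t), P(B_t ≥ 4.83) = 1 − Φ(4.83/√t) = 1 − Φ(4.83/√6.59) = 1 − Φ(1.8815) ≈ 0.02995. Doubling: P(τ_{4.83} ≤ 6.59) ≈ 2 · 0.02995 = 0.05990 ≈ 0.0599.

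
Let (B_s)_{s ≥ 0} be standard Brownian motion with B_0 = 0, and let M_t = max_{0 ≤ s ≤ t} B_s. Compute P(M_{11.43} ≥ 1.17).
P(M_{11.43} ≥ 1.17) = 2·P(B_{11.43} ≥ 1.17) = 2(1 − Φ(1.17/√11.43)) ≈ 0.7293

By the reflection principle for Brownian motion, P(M_t ≥ a) = 2 · P(B_t ≥ a) for a ≥ 0. Since B_t ~ N(0, t), P(B_t ≥ 1.17) = 1 − Φ(1.17/√t) = 1 − Φ(1.17/√11.43) = 1 − Φ(0.3461). So
  P(M_{11.43} ≥ 1.17) = 2(1 − Φ(0.3461)) ≈ 0.7293.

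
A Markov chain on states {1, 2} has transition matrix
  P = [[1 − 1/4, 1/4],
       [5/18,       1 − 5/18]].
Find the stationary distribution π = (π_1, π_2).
π_1 = 10/19, π_2 = 9/19

Solve πP = π with π_1 + π_2 = 1. From πP = π: π_1 · (1 − 1/4) + π_2 · 5/18 = π_1 ⇒ π_2 · 5/18 = π_1 · 1/4 ⇒ π_2/π_1 = (1/4)/(5/18) = 9/10. Together with π_1 + π_2 = 1:
  π_1 = (5/18)/(1/4 + 5/18) = (5/18)/(19/36) = 10/19,
  π_2 = (1/4)/(1/4 + 5/18) = (1/4)/(19/36) = 9/19.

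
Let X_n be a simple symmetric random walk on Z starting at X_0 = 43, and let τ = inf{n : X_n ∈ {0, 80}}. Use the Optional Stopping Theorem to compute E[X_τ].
E[X_τ] = 43

X_n is a martingale and τ is a bounded-mean stopping time (indeed τ is finite a.s. with bounded expectation since the walk is in a bounded region). By the OST, E[X_τ] = E[X_0] = 43. Equivalently: E[X_τ] = 80 · P(hit 80 first) + 0 · P(hit 0 first) = 80 · (43/80) = 43.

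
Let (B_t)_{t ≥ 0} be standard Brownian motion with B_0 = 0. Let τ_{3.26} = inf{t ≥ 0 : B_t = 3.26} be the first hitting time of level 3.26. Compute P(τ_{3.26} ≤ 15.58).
P(τ_{3.26} ≤ 15.58) = 2(1 − Φ(3.26/√15.58)) = 2(1 − Φ(0.8259)) ≈ 0.4089

By the reflection principle for standard BM, P(τ_b ≤ t) = 2 · P(B_t ≥ b). Since B_t ~ N(0, t), P(B_t ≥ 3.26) = 1 − Φ(3.26/√t) = 1 − Φ(3.26/√15.58) = 1 − Φ(0.8259) ≈ 0.20443. Doubling: P(τ_{3.26} ≤ 15.58) ≈ 2 · 0.20443 = 0.40886 ≈ 0.4089.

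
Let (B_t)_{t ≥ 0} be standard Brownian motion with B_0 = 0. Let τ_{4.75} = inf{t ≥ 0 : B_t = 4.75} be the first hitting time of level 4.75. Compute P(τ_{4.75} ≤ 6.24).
P(τ_{4.75} ≤ 6.24) = 2(1 − Φ(4.75/√6.24)) = 2(1 − Φ(1.9015)) ≈ 0.0572

By the reflection principle for standard BM, P(τ_b ≤ t) = 2 · P(B_t ≥ b). Since B_t ~ N(0, t), P(B_t ≥ 4.75) = 1 − Φ(4.75/√t) = 1 − Φ(4.75/√6.24) = 1 − Φ(1.9015) ≈ 0.02862. Doubling: P(τ_{4.75} ≤ 6.24) ≈ 2 · 0.02862 = 0.05724 ≈ 0.0572.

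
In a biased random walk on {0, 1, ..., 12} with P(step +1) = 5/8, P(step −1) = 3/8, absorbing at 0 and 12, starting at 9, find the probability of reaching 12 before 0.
P(hit 12 before 0) = (1 − (3/5)^9) / (1 − (3/5)^12) = 2466125/2485808

Let u_k denote P(reach 12 before 0 | start at k). Boundary: u_0 = 0, u_12 = 1. Recurrence: u_k = 5/8·u_{k+1} + 3/8·u_{k-1} for 1 ≤ k ≤ 11. Try u_k = A + B·r^k with r = q/p = (3/8)/(5/8) = 3/5. Substitution satisfies the recurrence; boundary conditions give:
  u_k = (1 − r^k) / (1 − r^N) = (1 − (3/5)^9) / (1 − (3/5)^12) = 2466125/2485808.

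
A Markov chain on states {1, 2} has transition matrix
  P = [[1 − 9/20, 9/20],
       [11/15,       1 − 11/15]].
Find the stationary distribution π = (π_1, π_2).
π_1 = 44/71, π_2 = 27/71

Solve πP = π with π_1 + π_2 = 1. From πP = π: π_1 · (1 − 9/20) + π_2 · 11/15 = π_1 ⇒ π_2 · 11/15 = π_1 · 9/20 ⇒ π_2/π_1 = (9/20)/(11/15) = 27/44. Together with π_1 + π_2 = 1:
  π_1 = (11/15)/(9/20 + 11/15) = (11/15)/(71/60) = 44/71,
  π_2 = (9/20)/(9/20 + 11/15) = (9/20)/(71/60) = 27/71.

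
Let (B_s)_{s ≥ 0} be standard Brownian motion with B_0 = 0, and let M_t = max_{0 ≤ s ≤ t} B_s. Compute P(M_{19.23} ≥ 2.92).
P(M_{19.23} ≥ 2.92) = 2·P(B_{19.23} ≥ 2.92) = 2(1 − Φ(2.92/√19.23)) ≈ 0.5055

By the reflection principle for Brownian motion, P(M_t ≥ a) = 2 · P(B_t ≥ a) for a ≥ 0. Since B_t ~ N(0, t), P(B_t ≥ 2.92) = 1 − Φ(2.92/√t) = 1 − Φ(2.92/√19.23) = 1 − Φ(0.6659). So
  P(M_{19.23} ≥ 2.92) = 2(1 − Φ(0.6659)) ≈ 0.5055.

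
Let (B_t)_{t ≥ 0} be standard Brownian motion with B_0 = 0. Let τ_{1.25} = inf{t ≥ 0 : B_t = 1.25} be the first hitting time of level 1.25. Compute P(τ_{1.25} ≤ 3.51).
P(τ_{1.25} ≤ 3.51) = 2(1 − Φ(1.25/√3.51)) = 2(1 − Φ(0.6672)) ≈ 0.5046

By the reflection principle for standard BM, P(τ_b ≤ t) = 2 · P(B_t ≥ b). Since B_t ~ N(0, t), P(B_t ≥ 1.25) = 1 − Φ(1.25/√t) = 1 − Φ(1.25/√3.51) = 1 − Φ(0.6672) ≈ 0.25232. Doubling: P(τ_{1.25} ≤ 3.51) ≈ 2 · 0.25232 = 0.50464 ≈ 0.5046.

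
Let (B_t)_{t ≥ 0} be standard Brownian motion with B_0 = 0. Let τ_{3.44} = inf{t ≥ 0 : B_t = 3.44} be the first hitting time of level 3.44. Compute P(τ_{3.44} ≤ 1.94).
P(τ_{3.44} ≤ 1.94) = 2(1 − Φ(3.44/√1.94)) = 2(1 − Φ(2.4698)) ≈ 0.0135

By the reflection principle for standard BM, P(τ_b ≤ t) = 2 · P(B_t ≥ b). Since B_t ~ N(0, t), P(B_t ≥ 3.44) = 1 − Φ(3.44/√t) = 1 − Φ(3.44/√1.94) = 1 − Φ(2.4698) ≈ 0.00676. Doubling: P(τ_{3.44} ≤ 1.94) ≈ 2 · 0.00676 = 0.01352 ≈ 0.0135.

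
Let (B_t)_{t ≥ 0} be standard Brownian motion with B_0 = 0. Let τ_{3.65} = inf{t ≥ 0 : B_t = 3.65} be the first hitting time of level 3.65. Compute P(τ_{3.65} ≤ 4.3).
P(τ_{3.65} ≤ 4.3) = 2(1 − Φ(3.65/√4.3)) = 2(1 − Φ(1.7602)) ≈ 0.0784

By the reflection principle for standard BM, P(τ_b ≤ t) = 2 · P(B_t ≥ b). Since B_t ~ N(0, t), P(B_t ≥ 3.65) = 1 − Φ(3.65/√t) = 1 − Φ(3.65/√4.3) = 1 − Φ(1.7602) ≈ 0.03919. Doubling: P(τ_{3.65} ≤ 4.3) ≈ 2 · 0.03919 = 0.07838 ≈ 0.0784.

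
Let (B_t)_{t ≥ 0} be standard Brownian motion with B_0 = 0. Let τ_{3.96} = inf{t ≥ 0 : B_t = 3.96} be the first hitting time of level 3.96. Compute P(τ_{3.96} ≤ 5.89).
P(τ_{3.96} ≤ 5.89) = 2(1 − Φ(3.96/√5.89)) = 2(1 − Φ(1.6317)) ≈ 0.1027

By the reflection principle for standard BM, P(τ_b ≤ t) = 2 · P(B_t ≥ b). Since B_t ~ N(0, t), P(B_t ≥ 3.96) = 1 − Φ(3.96/√t) = 1 − Φ(3.96/√5.89) = 1 − Φ(1.6317) ≈ 0.05137. Doubling: P(τ_{3.96} ≤ 5.89) ≈ 2 · 0.05137 = 0.10274 ≈ 0.1027.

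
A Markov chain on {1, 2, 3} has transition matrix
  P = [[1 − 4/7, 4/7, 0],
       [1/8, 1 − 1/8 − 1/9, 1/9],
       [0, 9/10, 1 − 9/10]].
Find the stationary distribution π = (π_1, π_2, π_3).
π = (81/497, 2592/3479, 320/3479)

This is a birth-death chain on three states, which satisfies detailed balance: π_1 · P_{12} = π_2 · P_{21} and π_2 · P_{23} = π_3 · P_{32}.
From π_1 · 4/7 = π_2 · 1/8: π_2/π_1 = (4/7)/(1/8) = 32/7.
From π_2 · 1/9 = π_3 · 9/10: π_3/π_2 = (1/9)/(9/10) = 10/81.
Take π_1 proportional to 1; then unnormalized π = (1, 32/7, 320/567). Normalize by dividing by the sum 497/81:
  π = (81/497, 2592/3479, 320/3479).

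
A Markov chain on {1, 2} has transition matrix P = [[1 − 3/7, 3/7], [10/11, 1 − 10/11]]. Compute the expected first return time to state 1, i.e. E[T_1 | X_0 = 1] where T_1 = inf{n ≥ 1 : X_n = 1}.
E[T_1 | X_0 = 1] = 1/π_1 = 103/70

For an irreducible recurrent Markov chain with stationary distribution π, E[T_i | X_0 = i] = 1/π_i (Kac's formula). Here π_1 = (10/11)/(3/7 + 10/11) = (10/11)/(103/77) = 70/103, so E[T_1 | X_0 = 1] = 1/π_1 = (3/7 + 10/11)/(10/11) = (103/77)/(10/11) = 103/70.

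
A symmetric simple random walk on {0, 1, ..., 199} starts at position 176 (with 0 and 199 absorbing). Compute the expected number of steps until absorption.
E[τ | X_0 = 176] = 4048

Let v_k = E[τ | X_0 = k]. Boundary: v_0 = v_199 = 0. Recurrence: v_k = 1 + (v_{k-1} + v_{k+1})/2 for 1 ≤ k ≤ 198. The particular solution to v_k − (v_{k-1} + v_{k+1})/2 = 1 is v_k = −k^2. Adding homogeneous solution A + B k and matching boundaries gives v_k = k (199 − k). Substituting k = 176: v_176 = 176 · 23 = 4048.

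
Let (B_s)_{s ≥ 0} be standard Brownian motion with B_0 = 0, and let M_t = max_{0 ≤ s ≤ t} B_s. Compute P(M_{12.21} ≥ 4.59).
P(M_{12.21} ≥ 4.59) = 2·P(B_{12.21} ≥ 4.59) = 2(1 − Φ(4.59/√12.21)) ≈ 0.1890

By the reflection principle for Brownian motion, P(M_t ≥ a) = 2 · P(B_t ≥ a) for a ≥ 0. Since B_t ~ N(0, t), P(B_t ≥ 4.59) = 1 − Φ(4.59/√t) = 1 − Φ(4.59/√12.21) = 1 − Φ(1.3136). So
  P(M_{12.21} ≥ 4.59) = 2(1 − Φ(1.3136)) ≈ 0.1890.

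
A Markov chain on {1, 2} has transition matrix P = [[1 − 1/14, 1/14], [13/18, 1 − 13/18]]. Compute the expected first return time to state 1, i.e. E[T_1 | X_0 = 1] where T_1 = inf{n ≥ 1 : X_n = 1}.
E[T_1 | X_0 = 1] = 1/π_1 = 100/91

For an irreducible recurrent Markov chain with stationary distribution π, E[T_i | X_0 = i] = 1/π_i (Kac's formula). Here π_1 = (13/18)/(1/14 + 13/18) = (13/18)/(50/63) = 91/100, so E[T_1 | X_0 = 1] = 1/π_1 = (1/14 + 13/18)/(13/18) = (50/63)/(13/18) = 100/91.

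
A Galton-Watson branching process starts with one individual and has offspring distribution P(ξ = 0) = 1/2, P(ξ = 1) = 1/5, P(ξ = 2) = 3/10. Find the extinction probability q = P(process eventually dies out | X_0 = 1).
q = 1

Mean offspring μ = 0·1/2 + 1·1/5 + 2·3/10 = 4/5 ≤ 1. For μ ≤ 1 with offspring not concentrated at 1, the Galton-Watson process goes extinct almost surely, so q = 1.
(Algebraic check: The pgf is f(s) = 1/2 + 1/5·s + 3/10·s². The extinction probability q is the smallest fixed point of f in [0, 1]. Setting s = f(s):
  3/10·s² + (1/5 − 1)·s + 1/2 = 0
  3/10·s² − (1/2 + 3/10)·s + 1/2 = 0
which factors as (s − 1)·(3/10·s − 1/2) = 0, giving roots s = 1 and s = (1/2)/(3/10) = 5/3. Since 5/3 ≥ 1, the smallest root in [0, 1] is s = 1.)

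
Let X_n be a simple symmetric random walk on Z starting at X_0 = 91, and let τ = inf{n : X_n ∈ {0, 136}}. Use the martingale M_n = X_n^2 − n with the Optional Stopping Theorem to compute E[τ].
E[τ] = 4095

M_n = X_n^2 − n is a martingale (since E[X_{n+1}^2 | F_n] = X_n^2 + 1). By OST (τ has finite mean in a bounded region), E[M_τ] = E[M_0] = X_0^2 − 0 = 91^2 = 8281. Also E[M_τ] = E[X_τ^2] − E[τ]. The walk exits at 0 or 136, with P(hit 136 first) = 91/136, so E[X_τ^2] = 136^2 · 91/136 + 0 = 12376. Thus E[τ] = E[X_τ^2] − E[M_τ] = 12376 − 8281 = 4095 = 91(136 − 91) = 4095.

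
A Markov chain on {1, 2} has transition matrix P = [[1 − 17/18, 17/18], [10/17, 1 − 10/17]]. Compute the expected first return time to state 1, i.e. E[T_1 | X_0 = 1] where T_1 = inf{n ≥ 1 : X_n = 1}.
E[T_1 | X_0 = 1] = 1/π_1 = 469/180

For an irreducible recurrent Markov chain with stationary distribution π, E[T_i | X_0 = i] = 1/π_i (Kac's formula). Here π_1 = (10/17)/(17/18 + 10/17) = (10/17)/(469/306) = 180/469, so E[T_1 | X_0 = 1] = 1/π_1 = (17/18 + 10/17)/(10/17) = (469/306)/(10/17) = 469/180.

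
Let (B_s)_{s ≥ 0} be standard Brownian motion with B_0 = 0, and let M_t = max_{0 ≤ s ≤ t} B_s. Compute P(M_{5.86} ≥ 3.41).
P(M_{5.86} ≥ 3.41) = 2·P(B_{5.86} ≥ 3.41) = 2(1 − Φ(3.41/√5.86)) ≈ 0.1589

By the reflection principle for Brownian motion, P(M_t ≥ a) = 2 · P(B_t ≥ a) for a ≥ 0. Since B_t ~ N(0, t), P(B_t ≥ 3.41) = 1 − Φ(3.41/√t) = 1 − Φ(3.41/√5.86) = 1 − Φ(1.4087). So
  P(M_{5.86} ≥ 3.41) = 2(1 − Φ(1.4087)) ≈ 0.1589.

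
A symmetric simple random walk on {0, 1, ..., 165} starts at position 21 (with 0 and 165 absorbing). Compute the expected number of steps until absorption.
E[τ | X_0 = 21] = 3024

Let v_k = E[τ | X_0 = k]. Boundary: v_0 = v_165 = 0. Recurrence: v_k = 1 + (v_{k-1} + v_{k+1})/2 for 1 ≤ k ≤ 164. The particular solution to v_k − (v_{k-1} + v_{k+1})/2 = 1 is v_k = −k^2. Adding homogeneous solution A + B k and matching boundaries gives v_k = k (165 − k). Substituting k = 21: v_21 = 21 · 144 = 3024.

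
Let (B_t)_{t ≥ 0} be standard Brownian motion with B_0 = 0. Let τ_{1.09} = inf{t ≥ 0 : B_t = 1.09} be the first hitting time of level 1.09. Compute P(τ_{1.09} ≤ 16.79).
P(τ_{1.09} ≤ 16.79) = 2(1 − Φ(1.09/√16.79)) = 2(1 − Φ(0.2660)) ≈ 0.7902

By the reflection principle for standard BM, P(τ_b ≤ t) = 2 · P(B_t ≥ b). Since B_t ~ N(0, t), P(B_t ≥ 1.09) = 1 − Φ(1.09/√t) = 1 − Φ(1.09/√16.79) = 1 − Φ(0.2660) ≈ 0.39512. Doubling: P(τ_{1.09} ≤ 16.79) ≈ 2 · 0.39512 = 0.79024 ≈ 0.7902.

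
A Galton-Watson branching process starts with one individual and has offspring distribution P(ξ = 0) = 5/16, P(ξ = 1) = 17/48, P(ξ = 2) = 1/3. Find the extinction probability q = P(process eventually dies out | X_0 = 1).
q = 15/16

The pgf is f(s) = 5/16 + 17/48·s + 1/3·s². The extinction probability q is the smallest fixed point of f in [0, 1]. Setting s = f(s):
  1/3·s² + (17/48 − 1)·s + 5/16 = 0
  1/3·s² − (5/16 + 1/3)·s + 5/16 = 0
which factors as (s − 1)·(1/3·s − 5/16) = 0, giving roots s = 1 and s = (5/16)/(1/3) = 15/16.
Mean offspring μ = 17/48 + 2·1/3 = 49/48 > 1 (supercritical), so q < 1. The extinction probability is the smaller root: q = (5/16)/(1/3) = 15/16.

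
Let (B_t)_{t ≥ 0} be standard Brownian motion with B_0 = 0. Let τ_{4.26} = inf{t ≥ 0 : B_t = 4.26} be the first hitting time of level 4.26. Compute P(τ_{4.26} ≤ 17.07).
P(τ_{4.26} ≤ 17.07) = 2(1 − Φ(4.26/√17.07)) = 2(1 − Φ(1.0311)) ≈ 0.3025

By the reflection principle for standard BM, P(τ_b ≤ t) = 2 · P(B_t ≥ b). Since B_t ~ N(0, t), P(B_t ≥ 4.26) = 1 − Φ(4.26/√t) = 1 − Φ(4.26/√17.07) = 1 − Φ(1.0311) ≈ 0.15125. Doubling: P(τ_{4.26} ≤ 17.07) ≈ 2 · 0.15125 = 0.30250 ≈ 0.3025.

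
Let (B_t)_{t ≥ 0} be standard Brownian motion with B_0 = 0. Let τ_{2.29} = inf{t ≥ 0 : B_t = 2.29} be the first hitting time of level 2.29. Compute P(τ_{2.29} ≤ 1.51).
P(τ_{2.29} ≤ 1.51) = 2(1 − Φ(2.29/√1.51)) = 2(1 − Φ(1.8636)) ≈ 0.0624

By the reflection principle for standard BM, P(τ_b ≤ t) = 2 · P(B_t ≥ b). Since B_t ~ N(0, t), P(B_t ≥ 2.29) = 1 − Φ(2.29/√t) = 1 − Φ(2.29/√1.51) = 1 − Φ(1.8636) ≈ 0.03119. Doubling: P(τ_{2.29} ≤ 1.51) ≈ 2 · 0.03119 = 0.06238 ≈ 0.0624.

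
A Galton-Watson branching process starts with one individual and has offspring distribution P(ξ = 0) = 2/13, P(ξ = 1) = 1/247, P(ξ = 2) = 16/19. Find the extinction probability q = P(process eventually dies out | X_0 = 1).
q = 19/104

The pgf is f(s) = 2/13 + 1/247·s + 16/19·s². The extinction probability q is the smallest fixed point of f in [0, 1]. Setting s = f(s):
  16/19·s² + (1/247 − 1)·s + 2/13 = 0
  16/19·s² − (2/13 + 16/19)·s + 2/13 = 0
which factors as (s − 1)·(16/19·s − 2/13) = 0, giving roots s = 1 and s = (2/13)/(16/19) = 19/104.
Mean offspring μ = 1/247 + 2·16/19 = 417/247 > 1 (supercritical), so q < 1. The extinction probability is the smaller root: q = (2/13)/(16/19) = 19/104.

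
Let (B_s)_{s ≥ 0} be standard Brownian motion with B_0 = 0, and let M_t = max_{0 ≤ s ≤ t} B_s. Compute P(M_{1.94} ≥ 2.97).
P(M_{1.94} ≥ 2.97) = 2·P(B_{1.94} ≥ 2.97) = 2(1 − Φ(2.97/√1.94)) ≈ 0.0330

By the reflection principle for Brownian motion, P(M_t ≥ a) = 2 · P(B_t ≥ a) for a ≥ 0. Since B_t ~ N(0, t), P(B_t ≥ 2.97) = 1 − Φ(2.97/√t) = 1 − Φ(2.97/√1.94) = 1 − Φ(2.1323). So
  P(M_{1.94} ≥ 2.97) = 2(1 − Φ(2.1323)) ≈ 0.0330.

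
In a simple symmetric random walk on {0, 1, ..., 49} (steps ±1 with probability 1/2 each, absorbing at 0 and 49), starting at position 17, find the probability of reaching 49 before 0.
P(hit 49 before 0) = 17/49

Let u_k = P(hit 49 before 0 | start at k). Then u_0 = 0, u_49 = 1, and u_k = u_{k-1}/2 + u_{k+1}/2 for 1 ≤ k ≤ 48. This harmonic recurrence is solved by u_k = k/49, giving u_17 = 17/49.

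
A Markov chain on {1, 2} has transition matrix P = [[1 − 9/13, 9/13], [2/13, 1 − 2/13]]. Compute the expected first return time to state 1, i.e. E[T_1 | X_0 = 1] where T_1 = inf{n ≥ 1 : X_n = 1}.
E[T_1 | X_0 = 1] = 1/π_1 = 11/2

For an irreducible recurrent Markov chain with stationary distribution π, E[T_i | X_0 = i] = 1/π_i (Kac's formula). Here π_1 = (2/13)/(9/13 + 2/13) = (2/13)/(11/13) = 2/11, so E[T_1 | X_0 = 1] = 1/π_1 = (9/13 + 2/13)/(2/13) = (11/13)/(2/13) = 11/2.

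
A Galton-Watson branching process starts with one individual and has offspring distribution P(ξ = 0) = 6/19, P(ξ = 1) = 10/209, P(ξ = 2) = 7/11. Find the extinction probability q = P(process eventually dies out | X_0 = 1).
q = 66/133

The pgf is f(s) = 6/19 + 10/209·s + 7/11·s². The extinction probability q is the smallest fixed point of f in [0, 1]. Setting s = f(s):
  7/11·s² + (10/209 − 1)·s + 6/19 = 0
  7/11·s² − (6/19 + 7/11)·s + 6/19 = 0
which factors as (s − 1)·(7/11·s − 6/19) = 0, giving roots s = 1 and s = (6/19)/(7/11) = 66/133.
Mean offspring μ = 10/209 + 2·7/11 = 276/209 > 1 (supercritical), so q < 1. The extinction probability is the smaller root: q = (6/19)/(7/11) = 66/133.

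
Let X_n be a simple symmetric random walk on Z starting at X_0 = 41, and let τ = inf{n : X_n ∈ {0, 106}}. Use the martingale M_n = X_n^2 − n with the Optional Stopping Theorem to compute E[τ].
E[τ] = 2665

M_n = X_n^2 − n is a martingale (since E[X_{n+1}^2 | F_n] = X_n^2 + 1). By OST (τ has finite mean in a bounded region), E[M_τ] = E[M_0] = X_0^2 − 0 = 41^2 = 1681. Also E[M_τ] = E[X_τ^2] − E[τ]. The walk exits at 0 or 106, with P(hit 106 first) = 41/106, so E[X_τ^2] = 106^2 · 41/106 + 0 = 4346. Thus E[τ] = E[X_τ^2] − E[M_τ] = 4346 − 1681 = 2665 = 41(106 − 41) = 2665.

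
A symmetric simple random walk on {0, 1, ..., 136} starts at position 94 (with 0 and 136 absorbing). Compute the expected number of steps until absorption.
E[τ | X_0 = 94] = 3948

Let v_k = E[τ | X_0 = k]. Boundary: v_0 = v_136 = 0. Recurrence: v_k = 1 + (v_{k-1} + v_{k+1})/2 for 1 ≤ k ≤ 135. The particular solution to v_k − (v_{k-1} + v_{k+1})/2 = 1 is v_k = −k^2. Adding homogeneous solution A + B k and matching boundaries gives v_k = k (136 − k). Substituting k = 94: v_94 = 94 · 42 = 3948.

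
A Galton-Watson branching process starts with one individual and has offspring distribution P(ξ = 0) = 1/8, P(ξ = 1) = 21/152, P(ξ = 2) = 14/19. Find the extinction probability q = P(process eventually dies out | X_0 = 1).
q = 19/112

The pgf is f(s) = 1/8 + 21/152·s + 14/19·s². The extinction probability q is the smallest fixed point of f in [0, 1]. Setting s = f(s):
  14/19·s² + (21/152 − 1)·s + 1/8 = 0
  14/19·s² − (1/8 + 14/19)·s + 1/8 = 0
which factors as (s − 1)·(14/19·s − 1/8) = 0, giving roots s = 1 and s = (1/8)/(14/19) = 19/112.
Mean offspring μ = 21/152 + 2·14/19 = 245/152 > 1 (supercritical), so q < 1. The extinction probability is the smaller root: q = (1/8)/(14/19) = 19/112.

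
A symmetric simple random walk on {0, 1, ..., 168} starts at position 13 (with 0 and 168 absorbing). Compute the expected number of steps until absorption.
E[τ | X_0 = 13] = 2015

Let v_k = E[τ | X_0 = k]. Boundary: v_0 = v_168 = 0. Recurrence: v_k = 1 + (v_{k-1} + v_{k+1})/2 for 1 ≤ k ≤ 167. The particular solution to v_k − (v_{k-1} + v_{k+1})/2 = 1 is v_k = −k^2. Adding homogeneous solution A + B k and matching boundaries gives v_k = k (168 − k). Substituting k = 13: v_13 = 13 · 155 = 2015.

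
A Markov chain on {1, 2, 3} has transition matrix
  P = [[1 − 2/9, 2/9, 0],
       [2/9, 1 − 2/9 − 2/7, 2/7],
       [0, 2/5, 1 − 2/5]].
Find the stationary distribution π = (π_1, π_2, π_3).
π = (7/19, 7/19, 5/19)

This is a birth-death chain on three states, which satisfies detailed balance: π_1 · P_{12} = π_2 · P_{21} and π_2 · P_{23} = π_3 · P_{32}.
From π_1 · 2/9 = π_2 · 2/9: π_2/π_1 = (2/9)/(2/9) = 1.
From π_2 · 2/7 = π_3 · 2/5: π_3/π_2 = (2/7)/(2/5) = 5/7.
Take π_1 proportional to 1; then unnormalized π = (1, 1, 5/7). Normalize by dividing by the sum 19/7:
  π = (7/19, 7/19, 5/19).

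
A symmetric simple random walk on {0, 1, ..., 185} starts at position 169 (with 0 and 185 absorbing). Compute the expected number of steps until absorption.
E[τ | X_0 = 169] = 2704

Let v_k = E[τ | X_0 = k]. Boundary: v_0 = v_185 = 0. Recurrence: v_k = 1 + (v_{k-1} + v_{k+1})/2 for 1 ≤ k ≤ 184. The particular solution to v_k − (v_{k-1} + v_{k+1})/2 = 1 is v_k = −k^2. Adding homogeneous solution A + B k and matching boundaries gives v_k = k (185 − k). Substituting k = 169: v_169 = 169 · 16 = 2704.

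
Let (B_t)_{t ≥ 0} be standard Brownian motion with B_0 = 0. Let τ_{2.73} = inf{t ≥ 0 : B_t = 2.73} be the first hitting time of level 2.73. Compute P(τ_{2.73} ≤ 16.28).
P(τ_{2.73} ≤ 16.28) = 2(1 − Φ(2.73/√16.28)) = 2(1 − Φ(0.6766)) ≈ 0.4987

By the reflection principle for standard BM, P(τ_b ≤ t) = 2 · P(B_t ≥ b). Since B_t ~ N(0, t), P(B_t ≥ 2.73) = 1 − Φ(2.73/√t) = 1 − Φ(2.73/√16.28) = 1 − Φ(0.6766) ≈ 0.24933. Doubling: P(τ_{2.73} ≤ 16.28) ≈ 2 · 0.24933 = 0.49866 ≈ 0.4987.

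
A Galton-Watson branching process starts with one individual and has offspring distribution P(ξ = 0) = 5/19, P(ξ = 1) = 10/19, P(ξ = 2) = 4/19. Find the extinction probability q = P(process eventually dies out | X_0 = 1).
q = 1

Mean offspring μ = 0·5/19 + 1·10/19 + 2·4/19 = 18/19 ≤ 1. For μ ≤ 1 with offspring not concentrated at 1, the Galton-Watson process goes extinct almost surely, so q = 1.
(Algebraic check: The pgf is f(s) = 5/19 + 10/19·s + 4/19·s². The extinction probability q is the smallest fixed point of f in [0, 1]. Setting s = f(s):
  4/19·s² + (10/19 − 1)·s + 5/19 = 0
  4/19·s² − (5/19 + 4/19)·s + 5/19 = 0
which factors as (s − 1)·(4/19·s − 5/19) = 0, giving roots s = 1 and s = (5/19)/(4/19) = 5/4. Since 5/4 ≥ 1, the smallest root in [0, 1] is s = 1.)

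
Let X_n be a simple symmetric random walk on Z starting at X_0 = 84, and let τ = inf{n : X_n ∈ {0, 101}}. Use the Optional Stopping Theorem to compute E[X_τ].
E[X_τ] = 84

X_n is a martingale and τ is a bounded-mean stopping time (indeed τ is finite a.s. with bounded expectation since the walk is in a bounded region). By the OST, E[X_τ] = E[X_0] = 84. Equivalently: E[X_τ] = 101 · P(hit 101 first) + 0 · P(hit 0 first) = 101 · (84/101) = 84.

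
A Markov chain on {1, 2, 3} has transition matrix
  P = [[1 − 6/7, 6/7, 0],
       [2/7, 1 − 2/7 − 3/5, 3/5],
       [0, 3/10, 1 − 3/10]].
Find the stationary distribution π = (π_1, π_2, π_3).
π = (1/10, 3/10, 3/5)

This is a birth-death chain on three states, which satisfies detailed balance: π_1 · P_{12} = π_2 · P_{21} and π_2 · P_{23} = π_3 · P_{32}.
From π_1 · 6/7 = π_2 · 2/7: π_2/π_1 = (6/7)/(2/7) = 3.
From π_2 · 3/5 = π_3 · 3/10: π_3/π_2 = (3/5)/(3/10) = 2.
Take π_1 proportional to 1; then unnormalized π = (1, 3, 6). Normalize by dividing by the sum 10:
  π = (1/10, 3/10, 3/5).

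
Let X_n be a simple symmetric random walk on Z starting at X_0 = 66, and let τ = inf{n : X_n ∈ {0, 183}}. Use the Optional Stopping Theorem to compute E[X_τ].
E[X_τ] = 66

X_n is a martingale and τ is a bounded-mean stopping time (indeed τ is finite a.s. with bounded expectation since the walk is in a bounded region). By the OST, E[X_τ] = E[X_0] = 66. Equivalently: E[X_τ] = 183 · P(hit 183 first) + 0 · P(hit 0 first) = 183 · (66/183) = 66.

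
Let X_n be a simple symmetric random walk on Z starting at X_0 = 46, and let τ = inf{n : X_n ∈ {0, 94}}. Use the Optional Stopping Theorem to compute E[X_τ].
E[X_τ] = 46

X_n is a martingale and τ is a bounded-mean stopping time (indeed τ is finite a.s. with bounded expectation since the walk is in a bounded region). By the OST, E[X_τ] = E[X_0] = 46. Equivalently: E[X_τ] = 94 · P(hit 94 first) + 0 · P(hit 0 first) = 94 · (46/94) = 46.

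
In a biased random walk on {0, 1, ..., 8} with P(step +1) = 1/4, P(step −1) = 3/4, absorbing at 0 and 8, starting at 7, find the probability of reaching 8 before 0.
P(hit 8 before 0) = (1 − (3)^7) / (1 − (3)^8) = 1093/3280

Let u_k denote P(reach 8 before 0 | start at k). Boundary: u_0 = 0, u_8 = 1. Recurrence: u_k = 1/4·u_{k+1} + 3/4·u_{k-1} for 1 ≤ k ≤ 7. Try u_k = A + B·r^k with r = q/p = (3/4)/(1/4) = 3. Substitution satisfies the recurrence; boundary conditions give:
  u_k = (1 − r^k) / (1 − r^N) = (1 − (3)^7) / (1 − (3)^8) = 1093/3280.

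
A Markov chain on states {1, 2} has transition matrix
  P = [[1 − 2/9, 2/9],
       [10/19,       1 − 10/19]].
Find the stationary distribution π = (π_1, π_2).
π_1 = 45/64, π_2 = 19/64

Solve πP = π with π_1 + π_2 = 1. From πP = π: π_1 · (1 − 2/9) + π_2 · 10/19 = π_1 ⇒ π_2 · 10/19 = π_1 · 2/9 ⇒ π_2/π_1 = (2/9)/(10/19) = 19/45. Together with π_1 + π_2 = 1:
  π_1 = (10/19)/(2/9 + 10/19) = (10/19)/(128/171) = 45/64,
  π_2 = (2/9)/(2/9 + 10/19) = (2/9)/(128/171) = 19/64.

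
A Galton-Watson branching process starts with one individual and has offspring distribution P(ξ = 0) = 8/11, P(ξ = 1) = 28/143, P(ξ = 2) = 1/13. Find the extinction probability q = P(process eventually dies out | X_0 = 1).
q = 1

Mean offspring μ = 0·8/11 + 1·28/143 + 2·1/13 = 50/143 ≤ 1. For μ ≤ 1 with offspring not concentrated at 1, the Galton-Watson process goes extinct almost surely, so q = 1.
(Algebraic check: The pgf is f(s) = 8/11 + 28/143·s + 1/13·s². The extinction probability q is the smallest fixed point of f in [0, 1]. Setting s = f(s):
  1/13·s² + (28/143 − 1)·s + 8/11 = 0
  1/13·s² − (8/11 + 1/13)·s + 8/11 = 0
which factors as (s − 1)·(1/13·s − 8/11) = 0, giving roots s = 1 and s = (8/11)/(1/13) = 104/11. Since 104/11 ≥ 1, the smallest root in [0, 1] is s = 1.)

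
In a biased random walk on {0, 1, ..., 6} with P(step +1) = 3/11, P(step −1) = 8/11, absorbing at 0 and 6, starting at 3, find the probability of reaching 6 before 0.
P(hit 6 before 0) = (1 − (8/3)^3) / (1 − (8/3)^6) = 27/539

Let u_k denote P(reach 6 before 0 | start at k). Boundary: u_0 = 0, u_6 = 1. Recurrence: u_k = 3/11·u_{k+1} + 8/11·u_{k-1} for 1 ≤ k ≤ 5. Try u_k = A + B·r^k with r = q/p = (8/11)/(3/11) = 8/3. Substitution satisfies the recurrence; boundary conditions give:
  u_k = (1 − r^k) / (1 − r^N) = (1 − (8/3)^3) / (1 − (8/3)^6) = 27/539.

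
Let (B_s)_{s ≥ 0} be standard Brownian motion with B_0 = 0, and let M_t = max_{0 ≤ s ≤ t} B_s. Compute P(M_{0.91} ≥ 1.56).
P(M_{0.91} ≥ 1.56) = 2·P(B_{0.91} ≥ 1.56) = 2(1 − Φ(1.56/√0.91)) ≈ 0.1020

By the reflection principle for Brownian motion, P(M_t ≥ a) = 2 · P(B_t ≥ a) for a ≥ 0. Since B_t ~ N(0, t), P(B_t ≥ 1.56) = 1 − Φ(1.56/√t) = 1 − Φ(1.56/√0.91) = 1 − Φ(1.6353). So
  P(M_{0.91} ≥ 1.56) = 2(1 − Φ(1.6353)) ≈ 0.1020.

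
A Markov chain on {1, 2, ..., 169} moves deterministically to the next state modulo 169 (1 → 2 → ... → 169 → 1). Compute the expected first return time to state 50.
E[T_50 | X_0 = 50] = 169

The chain cycles deterministically, so starting at state 50 it returns in exactly 169 steps. Equivalently, the stationary distribution is uniform π_j = 1/169 for every state j, so by Kac's formula E[T_50] = 1/π_50 = 169.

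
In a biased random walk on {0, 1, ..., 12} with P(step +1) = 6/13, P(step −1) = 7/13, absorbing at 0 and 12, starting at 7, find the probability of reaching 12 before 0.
P(hit 12 before 0) = (1 − (7/6)^7) / (1 − (7/6)^12) = 4227088032/11664504865

Let u_k denote P(reach 12 before 0 | start at k). Boundary: u_0 = 0, u_12 = 1. Recurrence: u_k = 6/13·u_{k+1} + 7/13·u_{k-1} for 1 ≤ k ≤ 11. Try u_k = A + B·r^k with r = q/p = (7/13)/(6/13) = 7/6. Substitution satisfies the recurrence; boundary conditions give:
  u_k = (1 − r^k) / (1 − r^N) = (1 − (7/6)^7) / (1 − (7/6)^12) = 4227088032/11664504865.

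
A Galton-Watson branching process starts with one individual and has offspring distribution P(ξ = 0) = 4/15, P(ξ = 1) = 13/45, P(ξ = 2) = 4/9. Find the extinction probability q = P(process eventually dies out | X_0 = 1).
q = 3/5

The pgf is f(s) = 4/15 + 13/45·s + 4/9·s². The extinction probability q is the smallest fixed point of f in [0, 1]. Setting s = f(s):
  4/9·s² + (13/45 − 1)·s + 4/15 = 0
  4/9·s² − (4/15 + 4/9)·s + 4/15 = 0
which factors as (s − 1)·(4/9·s − 4/15) = 0, giving roots s = 1 and s = (4/15)/(4/9) = 3/5.
Mean offspring μ = 13/45 + 2·4/9 = 53/45 > 1 (supercritical), so q < 1. The extinction probability is the smaller root: q = (4/15)/(4/9) = 3/5.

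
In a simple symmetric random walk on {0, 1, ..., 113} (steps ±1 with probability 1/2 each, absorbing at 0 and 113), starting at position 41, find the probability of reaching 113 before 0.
P(hit 113 before 0) = 41/113

Let u_k = P(hit 113 before 0 | start at k). Then u_0 = 0, u_113 = 1, and u_k = u_{k-1}/2 + u_{k+1}/2 for 1 ≤ k ≤ 112. This harmonic recurrence is solved by u_k = k/113, giving u_41 = 41/113.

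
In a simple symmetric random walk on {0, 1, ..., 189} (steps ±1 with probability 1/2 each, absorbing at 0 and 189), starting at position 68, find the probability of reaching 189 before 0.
P(hit 189 before 0) = 68/189

Let u_k = P(hit 189 before 0 | start at k). Then u_0 = 0, u_189 = 1, and u_k = u_{k-1}/2 + u_{k+1}/2 for 1 ≤ k ≤ 188. This harmonic recurrence is solved by u_k = k/189, giving u_68 = 68/189.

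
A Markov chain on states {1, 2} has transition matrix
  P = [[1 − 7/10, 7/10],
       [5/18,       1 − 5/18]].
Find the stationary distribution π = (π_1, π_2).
π_1 = 25/88, π_2 = 63/88

Solve πP = π with π_1 + π_2 = 1. From πP = π: π_1 · (1 − 7/10) + π_2 · 5/18 = π_1 ⇒ π_2 · 5/18 = π_1 · 7/10 ⇒ π_2/π_1 = (7/10)/(5/18) = 63/25. Together with π_1 + π_2 = 1:
  π_1 = (5/18)/(7/10 + 5/18) = (5/18)/(44/45) = 25/88,
  π_2 = (7/10)/(7/10 + 5/18) = (7/10)/(44/45) = 63/88.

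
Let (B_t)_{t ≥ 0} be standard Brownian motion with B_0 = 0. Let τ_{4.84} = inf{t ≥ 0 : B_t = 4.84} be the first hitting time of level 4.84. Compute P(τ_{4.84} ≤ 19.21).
P(τ_{4.84} ≤ 19.21) = 2(1 − Φ(4.84/√19.21)) = 2(1 − Φ(1.1043)) ≈ 0.2695

By the reflection principle for standard BM, P(τ_b ≤ t) = 2 · P(B_t ≥ b). Since B_t ~ N(0, t), P(B_t ≥ 4.84) = 1 − Φ(4.84/√t) = 1 − Φ(4.84/√19.21) = 1 − Φ(1.1043) ≈ 0.13473. Doubling: P(τ_{4.84} ≤ 19.21) ≈ 2 · 0.13473 = 0.26946 ≈ 0.2695.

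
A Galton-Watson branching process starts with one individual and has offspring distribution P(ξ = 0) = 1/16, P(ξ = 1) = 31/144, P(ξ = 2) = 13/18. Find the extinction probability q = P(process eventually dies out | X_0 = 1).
q = 9/104

The pgf is f(s) = 1/16 + 31/144·s + 13/18·s². The extinction probability q is the smallest fixed point of f in [0, 1]. Setting s = f(s):
  13/18·s² + (31/144 − 1)·s + 1/16 = 0
  13/18·s² − (1/16 + 13/18)·s + 1/16 = 0
which factors as (s − 1)·(13/18·s − 1/16) = 0, giving roots s = 1 and s = (1/16)/(13/18) = 9/104.
Mean offspring μ = 31/144 + 2·13/18 = 239/144 > 1 (supercritical), so q < 1. The extinction probability is the smaller root: q = (1/16)/(13/18) = 9/104.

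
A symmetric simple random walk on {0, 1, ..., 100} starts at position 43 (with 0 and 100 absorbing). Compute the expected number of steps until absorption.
E[τ | X_0 = 43] = 2451

Let v_k = E[τ | X_0 = k]. Boundary: v_0 = v_100 = 0. Recurrence: v_k = 1 + (v_{k-1} + v_{k+1})/2 for 1 ≤ k ≤ 99. The particular solution to v_k − (v_{k-1} + v_{k+1})/2 = 1 is v_k = −k^2. Adding homogeneous solution A + B k and matching boundaries gives v_k = k (100 − k). Substituting k = 43: v_43 = 43 · 57 = 2451.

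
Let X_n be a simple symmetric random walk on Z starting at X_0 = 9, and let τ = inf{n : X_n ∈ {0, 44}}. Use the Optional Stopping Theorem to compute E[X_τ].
E[X_τ] = 9

X_n is a martingale and τ is a bounded-mean stopping time (indeed τ is finite a.s. with bounded expectation since the walk is in a bounded region). By the OST, E[X_τ] = E[X_0] = 9. Equivalently: E[X_τ] = 44 · P(hit 44 first) + 0 · P(hit 0 first) = 44 · (9/44) = 9.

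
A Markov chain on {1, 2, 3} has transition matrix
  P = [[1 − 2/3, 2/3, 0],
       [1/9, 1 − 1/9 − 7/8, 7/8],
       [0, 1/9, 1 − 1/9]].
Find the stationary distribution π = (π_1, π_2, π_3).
π = (4/217, 24/217, 27/31)

This is a birth-death chain on three states, which satisfies detailed balance: π_1 · P_{12} = π_2 · P_{21} and π_2 · P_{23} = π_3 · P_{32}.
From π_1 · 2/3 = π_2 · 1/9: π_2/π_1 = (2/3)/(1/9) = 6.
From π_2 · 7/8 = π_3 · 1/9: π_3/π_2 = (7/8)/(1/9) = 63/8.
Take π_1 proportional to 1; then unnormalized π = (1, 6, 189/4). Normalize by dividing by the sum 217/4:
  π = (4/217, 24/217, 27/31).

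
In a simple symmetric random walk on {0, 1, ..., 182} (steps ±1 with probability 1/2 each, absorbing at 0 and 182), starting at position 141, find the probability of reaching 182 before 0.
P(hit 182 before 0) = 141/182

Let u_k = P(hit 182 before 0 | start at k). Then u_0 = 0, u_182 = 1, and u_k = u_{k-1}/2 + u_{k+1}/2 for 1 ≤ k ≤ 181. This harmonic recurrence is solved by u_k = k/182, giving u_141 = 141/182.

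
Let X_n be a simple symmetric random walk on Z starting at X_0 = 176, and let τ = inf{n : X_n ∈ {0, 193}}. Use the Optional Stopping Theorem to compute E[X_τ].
E[X_τ] = 176

X_n is a martingale and τ is a bounded-mean stopping time (indeed τ is finite a.s. with bounded expectation since the walk is in a bounded region). By the OST, E[X_τ] = E[X_0] = 176. Equivalently: E[X_τ] = 193 · P(hit 193 first) + 0 · P(hit 0 first) = 193 · (176/193) = 176.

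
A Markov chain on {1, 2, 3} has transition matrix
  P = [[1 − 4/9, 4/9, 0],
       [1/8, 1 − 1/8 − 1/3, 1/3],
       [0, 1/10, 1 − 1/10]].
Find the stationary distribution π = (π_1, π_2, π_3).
π = (27/443, 96/443, 320/443)

This is a birth-death chain on three states, which satisfies detailed balance: π_1 · P_{12} = π_2 · P_{21} and π_2 · P_{23} = π_3 · P_{32}.
From π_1 · 4/9 = π_2 · 1/8: π_2/π_1 = (4/9)/(1/8) = 32/9.
From π_2 · 1/3 = π_3 · 1/10: π_3/π_2 = (1/3)/(1/10) = 10/3.
Take π_1 proportional to 1; then unnormalized π = (1, 32/9, 320/27). Normalize by dividing by the sum 443/27:
  π = (27/443, 96/443, 320/443).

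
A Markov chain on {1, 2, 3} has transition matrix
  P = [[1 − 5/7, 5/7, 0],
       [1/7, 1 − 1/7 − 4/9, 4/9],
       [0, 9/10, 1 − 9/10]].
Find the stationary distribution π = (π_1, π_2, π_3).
π = (81/686, 405/686, 100/343)

This is a birth-death chain on three states, which satisfies detailed balance: π_1 · P_{12} = π_2 · P_{21} and π_2 · P_{23} = π_3 · P_{32}.
From π_1 · 5/7 = π_2 · 1/7: π_2/π_1 = (5/7)/(1/7) = 5.
From π_2 · 4/9 = π_3 · 9/10: π_3/π_2 = (4/9)/(9/10) = 40/81.
Take π_1 proportional to 1; then unnormalized π = (1, 5, 200/81). Normalize by dividing by the sum 686/81:
  π = (81/686, 405/686, 100/343).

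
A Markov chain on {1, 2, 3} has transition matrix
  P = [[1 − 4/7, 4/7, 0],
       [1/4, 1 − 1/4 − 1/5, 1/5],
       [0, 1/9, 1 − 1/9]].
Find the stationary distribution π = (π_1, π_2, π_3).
π = (5/37, 80/259, 144/259)

This is a birth-death chain on three states, which satisfies detailed balance: π_1 · P_{12} = π_2 · P_{21} and π_2 · P_{23} = π_3 · P_{32}.
From π_1 · 4/7 = π_2 · 1/4: π_2/π_1 = (4/7)/(1/4) = 16/7.
From π_2 · 1/5 = π_3 · 1/9: π_3/π_2 = (1/5)/(1/9) = 9/5.
Take π_1 proportional to 1; then unnormalized π = (1, 16/7, 144/35). Normalize by dividing by the sum 37/5:
  π = (5/37, 80/259, 144/259).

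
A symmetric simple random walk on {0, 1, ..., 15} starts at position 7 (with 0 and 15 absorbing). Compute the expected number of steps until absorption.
E[τ | X_0 = 7] = 56

Let v_k = E[τ | X_0 = k]. Boundary: v_0 = v_15 = 0. Recurrence: v_k = 1 + (v_{k-1} + v_{k+1})/2 for 1 ≤ k ≤ 14. The particular solution to v_k − (v_{k-1} + v_{k+1})/2 = 1 is v_k = −k^2. Adding homogeneous solution A + B k and matching boundaries gives v_k = k (15 − k). Substituting k = 7: v_7 = 7 · 8 = 56.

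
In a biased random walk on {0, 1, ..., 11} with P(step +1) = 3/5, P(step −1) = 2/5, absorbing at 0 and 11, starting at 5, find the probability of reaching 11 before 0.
P(hit 11 before 0) = (1 − (2/3)^5) / (1 − (2/3)^11) = 153819/175099

Let u_k denote P(reach 11 before 0 | start at k). Boundary: u_0 = 0, u_11 = 1. Recurrence: u_k = 3/5·u_{k+1} + 2/5·u_{k-1} for 1 ≤ k ≤ 10. Try u_k = A + B·r^k with r = q/p = (2/5)/(3/5) = 2/3. Substitution satisfies the recurrence; boundary conditions give:
  u_k = (1 − r^k) / (1 − r^N) = (1 − (2/3)^5) / (1 − (2/3)^11) = 153819/175099.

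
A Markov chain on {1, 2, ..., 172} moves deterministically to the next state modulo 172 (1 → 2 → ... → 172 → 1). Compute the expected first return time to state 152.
E[T_152 | X_0 = 152] = 172

The chain cycles deterministically, so starting at state 152 it returns in exactly 172 steps. Equivalently, the stationary distribution is uniform π_j = 1/172 for every state j, so by Kac's formula E[T_152] = 1/π_152 = 172.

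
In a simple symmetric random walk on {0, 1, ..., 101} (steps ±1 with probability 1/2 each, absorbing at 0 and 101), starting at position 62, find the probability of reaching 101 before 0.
P(hit 101 before 0) = 62/101

Let u_k = P(hit 101 before 0 | start at k). Then u_0 = 0, u_101 = 1, and u_k = u_{k-1}/2 + u_{k+1}/2 for 1 ≤ k ≤ 100. This harmonic recurrence is solved by u_k = k/101, giving u_62 = 62/101.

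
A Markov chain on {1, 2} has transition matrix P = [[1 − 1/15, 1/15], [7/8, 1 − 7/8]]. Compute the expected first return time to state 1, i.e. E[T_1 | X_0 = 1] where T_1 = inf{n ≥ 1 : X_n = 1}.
E[T_1 | X_0 = 1] = 1/π_1 = 113/105

For an irreducible recurrent Markov chain with stationary distribution π, E[T_i | X_0 = i] = 1/π_i (Kac's formula). Here π_1 = (7/8)/(1/15 + 7/8) = (7/8)/(113/120) = 105/113, so E[T_1 | X_0 = 1] = 1/π_1 = (1/15 + 7/8)/(7/8) = (113/120)/(7/8) = 113/105.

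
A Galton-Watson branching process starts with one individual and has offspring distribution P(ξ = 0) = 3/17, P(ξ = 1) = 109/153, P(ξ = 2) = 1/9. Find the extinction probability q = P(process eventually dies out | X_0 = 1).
q = 1

Mean offspring μ = 0·3/17 + 1·109/153 + 2·1/9 = 143/153 ≤ 1. For μ ≤ 1 with offspring not concentrated at 1, the Galton-Watson process goes extinct almost surely, so q = 1.
(Algebraic check: The pgf is f(s) = 3/17 + 109/153·s + 1/9·s². The extinction probability q is the smallest fixed point of f in [0, 1]. Setting s = f(s):
  1/9·s² + (109/153 − 1)·s + 3/17 = 0
  1/9·s² − (3/17 + 1/9)·s + 3/17 = 0
which factors as (s − 1)·(1/9·s − 3/17) = 0, giving roots s = 1 and s = (3/17)/(1/9) = 27/17. Since 27/17 ≥ 1, the smallest root in [0, 1] is s = 1.)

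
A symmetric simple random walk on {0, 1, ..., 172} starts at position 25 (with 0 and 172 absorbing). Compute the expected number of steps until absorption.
E[τ | X_0 = 25] = 3675

Let v_k = E[τ | X_0 = k]. Boundary: v_0 = v_172 = 0. Recurrence: v_k = 1 + (v_{k-1} + v_{k+1})/2 for 1 ≤ k ≤ 171. The particular solution to v_k − (v_{k-1} + v_{k+1})/2 = 1 is v_k = −k^2. Adding homogeneous solution A + B k and matching boundaries gives v_k = k (172 − k). Substituting k = 25: v_25 = 25 · 147 = 3675.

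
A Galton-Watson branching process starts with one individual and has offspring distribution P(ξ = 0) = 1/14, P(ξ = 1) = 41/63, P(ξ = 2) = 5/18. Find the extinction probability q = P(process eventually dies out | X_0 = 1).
q = 9/35

The pgf is f(s) = 1/14 + 41/63·s + 5/18·s². The extinction probability q is the smallest fixed point of f in [0, 1]. Setting s = f(s):
  5/18·s² + (41/63 − 1)·s + 1/14 = 0
  5/18·s² − (1/14 + 5/18)·s + 1/14 = 0
which factors as (s − 1)·(5/18·s − 1/14) = 0, giving roots s = 1 and s = (1/14)/(5/18) = 9/35.
Mean offspring μ = 41/63 + 2·5/18 = 76/63 > 1 (supercritical), so q < 1. The extinction probability is the smaller root: q = (1/14)/(5/18) = 9/35.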